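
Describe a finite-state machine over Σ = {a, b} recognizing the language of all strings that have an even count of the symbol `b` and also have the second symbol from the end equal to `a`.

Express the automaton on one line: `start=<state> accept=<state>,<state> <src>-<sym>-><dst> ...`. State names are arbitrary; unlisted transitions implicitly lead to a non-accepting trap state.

Build one automaton per condition and run them in lockstep. The first has 2 states tracking the count of `b`s modulo 2; the second has 7 states tracking the last 2 symbols read. A product state is a pair (one from each), accepting exactly when both do. Minimizing collapses redundant product states.
A 6-state machine:
        a   b  
>  q0   q1  q2 
   q1   q3  q2 
   q2   q4  q0 
 * q3   q3  q2 
   q4   q4  q5 
 * q5   q1  q2 
(> = start, * = accepting)

start=q0 accept=q3,q5 q0-a->q1 q0-b->q2 q1-a->q3 q1-b->q2 q2-a->q4 q2-b->q0 q3-a->q3 q3-b->q2 q4-a->q4 q4-b->q5 q5-a->q1 q5-b->q2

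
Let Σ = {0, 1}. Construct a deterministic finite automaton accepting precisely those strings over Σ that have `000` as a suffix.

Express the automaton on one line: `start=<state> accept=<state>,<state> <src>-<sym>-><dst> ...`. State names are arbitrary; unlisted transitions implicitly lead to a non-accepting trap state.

start=s0 accept=s3 s0-0->s1 s0-1->s0 s1-0->s2 s1-1->s0 s2-0->s3 s2-1->s0 s3-0->s3 s3-1->s0

Remember how much of `000` the current input suffix matches. State s0 means no match yet; s1 means the last symbol is `0`; s2 means the last 2 symbols are `00`; s3 means the last 3 symbols are `000`. Only s3 accepts. On a mismatch, fall back to the longest proper suffix that is still a prefix of `000`.
4 states suffice.
        0   1  
>  s0   s1  s0 
   s1   s2  s0 
   s2   s3  s0 
 * s3   s3  s0 
(> = start, * = accepting)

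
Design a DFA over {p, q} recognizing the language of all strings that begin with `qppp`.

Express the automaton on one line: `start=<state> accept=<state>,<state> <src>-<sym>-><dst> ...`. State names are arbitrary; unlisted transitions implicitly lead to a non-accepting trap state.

Walk along `qppp` while the input agrees: from S0 take `q` to S1, and so on. Any deviation drops to the rejecting sink S5. Once S4 is reached the prefix is confirmed and every continuation is accepted.
A 6-state machine:
        p   q  
>  S0   S5  S1 
   S1   S2  S5 
   S2   S3  S5 
   S3   S4  S5 
 * S4   S4  S4 
   S5   S5  S5 
(> = start, * = accepting)

start=S0 accept=S4 S0-p->S5 S0-q->S1 S1-p->S2 S1-q->S5 S2-p->S3 S2-q->S5 S3-p->S4 S3-q->S5 S4-p->S4 S4-q->S4 S5-p->S5 S5-q->S5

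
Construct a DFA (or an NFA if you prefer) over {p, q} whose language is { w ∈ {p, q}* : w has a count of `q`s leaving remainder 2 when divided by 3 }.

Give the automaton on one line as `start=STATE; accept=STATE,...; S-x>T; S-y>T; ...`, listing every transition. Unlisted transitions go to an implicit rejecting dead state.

The only thing that matters is how many `q`s have appeared, reduced mod 3. Use one state per residue: S0 for 0, …, S2 for 2. Reading `q` moves to the next residue; anything else stays put. S2 is accepting.
With 3 states:
        p   q  
>  S0   S0  S1 
   S1   S1  S2 
 * S2   S2  S0 
(> = start, * = accepting)

start=S0; accept=S2; S0-p>S0; S0-q>S1; S1-p>S1; S1-q>S2; S2-p>S2; S2-q>S0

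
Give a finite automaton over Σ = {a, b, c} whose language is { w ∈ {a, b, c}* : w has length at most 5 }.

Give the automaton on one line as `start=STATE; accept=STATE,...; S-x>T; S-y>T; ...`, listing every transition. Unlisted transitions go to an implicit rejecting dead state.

We only need to distinguish lengths 0, 1, …, 5, and '>5'. Chain q0 → q1 → q2 → q3 → q4 → q5 → q6 on every symbol, with q6 looping. Accepting states: {q0, q1, q2, q3, q4, q5}.
A 7-state machine:
        a   b   c  
>* q0   q1  q1  q1 
 * q1   q2  q2  q2 
 * q2   q3  q3  q3 
 * q3   q4  q4  q4 
 * q4   q5  q5  q5 
 * q5   q6  q6  q6 
   q6   q6  q6  q6 
(> = start, * = accepting)

start=q0; accept=q0,q1,q2,q3,q4,q5; q0-a>q1; q0-b>q1; q0-c>q1; q1-a>q2; q1-b>q2; q1-c>q2; q2-a>q3; q2-b>q3; q2-c>q3; q3-a>q4; q3-b>q4; q3-c>q4; q4-a>q5; q4-b>q5; q4-c>q5; q5-a>q6; q5-b>q6; q5-c>q6; q6-a>q6; q6-b>q6; q6-c>q6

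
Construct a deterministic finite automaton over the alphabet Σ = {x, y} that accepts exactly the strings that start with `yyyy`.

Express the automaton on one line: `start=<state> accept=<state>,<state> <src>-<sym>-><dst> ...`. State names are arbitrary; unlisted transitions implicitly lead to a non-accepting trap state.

start=q0 accept=q4 q0-x->q5 q0-y->q1 q1-x->q5 q1-y->q2 q2-x->q5 q2-y->q3 q3-x->q5 q3-y->q4 q4-x->q4 q4-y->q4 q5-x->q5 q5-y->q5

Walk along `yyyy` while the input agrees: from q0 take `y` to q1, and so on. Any deviation drops to the rejecting sink q5. Once q4 is reached the prefix is confirmed and every continuation is accepted.
With 6 states:
        x   y  
>  q0   q5  q1 
   q1   q5  q2 
   q2   q5  q3 
   q3   q5  q4 
 * q4   q4  q4 
   q5   q5  q5 
(> = start, * = accepting)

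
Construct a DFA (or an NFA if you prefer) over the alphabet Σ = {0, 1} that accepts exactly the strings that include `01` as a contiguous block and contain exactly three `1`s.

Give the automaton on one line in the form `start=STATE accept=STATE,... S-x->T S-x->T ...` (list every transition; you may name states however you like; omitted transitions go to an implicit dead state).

start=A accept=H A-0->B A-1->C B-0->B B-1->D C-0->D C-1->E D-0->D D-1->F E-0->F E-1->G F-0->F F-1->H G-0->G G-1->G H-0->H H-1->G

Build one automaton per condition and run them in lockstep. The first has 3 states tracking whether and how much of `01` has been seen; the second has 5 states tracking the count of `1`s, saturating at 4. A product state is a pair (one from each), accepting exactly when both do. Equivalent product states are then merged.
An 8-state machine:
       0  1 
>  A   B  C 
   B   B  D 
   C   D  E 
   D   D  F 
   E   F  G 
   F   F  H 
   G   G  G 
 * H   H  G 
(> = start, * = accepting)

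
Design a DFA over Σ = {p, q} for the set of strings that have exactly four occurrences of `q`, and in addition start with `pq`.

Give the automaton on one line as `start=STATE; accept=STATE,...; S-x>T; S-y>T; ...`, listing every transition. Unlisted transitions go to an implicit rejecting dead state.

Handle the two conditions separately and then intersect. One (6 states) tracks the count of `q`s, saturating at 5; the other (4 states) tracks whether the input so far still matches the prefix `pq`. Each combined state is a pair, one component from each; accept when both components accept. After merging equivalent states the machine shrinks.
        p   q  
>  S0   S1  S2 
   S1   S2  S3 
   S2   S2  S2 
   S3   S3  S4 
   S4   S4  S5 
   S5   S5  S6 
 * S6   S6  S2 
(> = start, * = accepting)

start=S0; accept=S6; S0-p>S1; S0-q>S2; S1-p>S2; S1-q>S3; S2-p>S2; S2-q>S2; S3-p>S3; S3-q>S4; S4-p>S4; S4-q>S5; S5-p>S5; S5-q>S6; S6-p>S6; S6-q>S2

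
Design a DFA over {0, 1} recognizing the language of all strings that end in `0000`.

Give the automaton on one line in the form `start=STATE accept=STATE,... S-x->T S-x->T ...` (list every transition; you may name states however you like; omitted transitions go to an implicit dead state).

start=A accept=E A-0->B A-1->A B-0->C B-1->A C-0->D C-1->A D-0->E D-1->A E-0->E E-1->A

Let each state record the length of the longest suffix of the input read so far that is also a prefix of `0000`. B means the last symbol is `0`; C means the last 2 symbols are `00`; D means the last 3 symbols are `000`; E means the last 4 symbols are `0000`. Accept only at E, where the string currently ends in `0000`.
5 states suffice.
       0  1 
>  A   B  A 
   B   C  A 
   C   D  A 
   D   E  A 
 * E   E  A 
(> = start, * = accepting)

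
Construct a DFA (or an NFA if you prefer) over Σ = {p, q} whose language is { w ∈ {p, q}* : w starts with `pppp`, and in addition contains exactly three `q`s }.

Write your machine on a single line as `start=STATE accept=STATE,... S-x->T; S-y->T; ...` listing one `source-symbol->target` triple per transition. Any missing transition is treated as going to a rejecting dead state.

Handle the two conditions separately and then intersect. One (6 states) tracks whether the input so far still matches the prefix `pppp`; the other (5 states) tracks the count of `q`s, saturating at 4. Each combined state is a pair, one component from each; accept when both components accept. Equivalent product states are then merged.
        p   q  
>  s0   s1  s2 
   s1   s3  s2 
   s2   s2  s2 
   s3   s4  s2 
   s4   s5  s2 
   s5   s5  s6 
   s6   s6  s7 
   s7   s7  s8 
 * s8   s8  s2 
(> = start, * = accepting)

start=s0; accept=s8; s0-p->s1; s0-q->s2; s1-p->s3; s1-q->s2; s2-p->s2; s2-q->s2; s3-p->s4; s3-q->s2; s4-p->s5; s4-q->s2; s5-p->s5; s5-q->s6; s6-p->s6; s6-q->s7; s7-p->s7; s7-q->s8; s8-p->s8; s8-q->s2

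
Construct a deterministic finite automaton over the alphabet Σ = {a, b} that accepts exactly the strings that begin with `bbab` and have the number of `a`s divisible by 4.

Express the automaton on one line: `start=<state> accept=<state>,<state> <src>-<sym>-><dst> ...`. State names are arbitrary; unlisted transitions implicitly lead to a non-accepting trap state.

Handle the two conditions separately and then intersect. One (6 states) tracks whether the input so far still matches the prefix `bbab`; the other (4 states) tracks the count of `a`s modulo 4. Each combined state is a pair, one component from each; accept when both components accept.
          a    b  
>  q0     q1   q2 
   q1     q3   q1 
   q2     q1   q4 
   q3     q5   q3 
   q4     q6   q7 
   q5     q7   q5 
   q6     q3   q8 
   q7     q1   q7 
   q8     q9   q8 
   q9    q10   q9 
   q10   q11  q10 
 * q11    q8  q11 
(> = start, * = accepting)

start=q0 accept=q11 q0-a->q1 q0-b->q2 q1-a->q3 q1-b->q1 q2-a->q1 q2-b->q4 q3-a->q5 q3-b->q3 q4-a->q6 q4-b->q7 q5-a->q7 q5-b->q5 q6-a->q3 q6-b->q8 q7-a->q1 q7-b->q7 q8-a->q9 q8-b->q8 q9-a->q10 q9-b->q9 q10-a->q11 q10-b->q10 q11-a->q8 q11-b->q11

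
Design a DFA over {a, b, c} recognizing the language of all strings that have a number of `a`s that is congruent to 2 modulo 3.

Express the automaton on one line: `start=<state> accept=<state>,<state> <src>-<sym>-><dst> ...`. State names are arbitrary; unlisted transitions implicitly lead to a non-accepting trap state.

start=q0 accept=q2 q0-a->q1 q0-b->q0 q0-c->q0 q1-a->q2 q1-b->q1 q1-c->q1 q2-a->q0 q2-b->q2 q2-c->q2

Keep the running count of `a`s modulo 3: each `a` advances along the cycle q0 → q1 → q2 → q0 while other symbols loop. Accept at q2.
        a   b   c  
>  q0   q1  q0  q0 
   q1   q2  q1  q1 
 * q2   q0  q2  q2 
(> = start, * = accepting)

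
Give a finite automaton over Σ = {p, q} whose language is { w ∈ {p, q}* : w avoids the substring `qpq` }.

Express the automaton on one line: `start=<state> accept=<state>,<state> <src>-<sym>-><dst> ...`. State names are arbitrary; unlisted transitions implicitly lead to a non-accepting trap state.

This is the complement of 'contains `qpq`'. Use the same substring-matching states — S0 through S3 holding how much of `qpq` has just been matched — but flip the accepting set: everything except the trap S3 accepts.
        p   q  
>* S0   S0  S1 
 * S1   S2  S1 
 * S2   S0  S3 
   S3   S3  S3 
(> = start, * = accepting)

start=S0 accept=S0,S1,S2 S0-p->S0 S0-q->S1 S1-p->S2 S1-q->S1 S2-p->S0 S2-q->S3 S3-p->S3 S3-q->S3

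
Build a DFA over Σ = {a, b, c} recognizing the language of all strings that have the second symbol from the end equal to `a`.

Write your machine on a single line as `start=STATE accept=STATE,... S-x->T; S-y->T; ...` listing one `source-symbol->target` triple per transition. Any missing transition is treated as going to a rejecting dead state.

start=q0; accept=q4,q5,q6; q0-a->q1; q0-b->q2; q0-c->q3; q1-a->q4; q1-b->q5; q1-c->q6; q2-a->q7; q2-b->q8; q2-c->q9; q3-a->q10; q3-b->q11; q3-c->q12; q4-a->q4; q4-b->q5; q4-c->q6; q5-a->q7; q5-b->q8; q5-c->q9; q6-a->q10; q6-b->q11; q6-c->q12; q7-a->q4; q7-b->q5; q7-c->q6; q8-a->q7; q8-b->q8; q8-c->q9; q9-a->q10; q9-b->q11; q9-c->q12; q10-a->q4; q10-b->q5; q10-c->q6; q11-a->q7; q11-b->q8; q11-c->q9; q12-a->q10; q12-b->q11; q12-c->q12

A DFA must remember the last 2 symbols (since which symbol is second-to-last isn't known until the input ends). Use one state per possible window of the last ≤2 symbols; accept from those whose window starts with `a`.
          a    b    c  
>  q0     q1   q2   q3 
   q1     q4   q5   q6 
   q2     q7   q8   q9 
   q3    q10  q11  q12 
 * q4     q4   q5   q6 
 * q5     q7   q8   q9 
 * q6    q10  q11  q12 
   q7     q4   q5   q6 
   q8     q7   q8   q9 
   q9    q10  q11  q12 
   q10    q4   q5   q6 
   q11    q7   q8   q9 
   q12   q10  q11  q12 
(> = start, * = accepting)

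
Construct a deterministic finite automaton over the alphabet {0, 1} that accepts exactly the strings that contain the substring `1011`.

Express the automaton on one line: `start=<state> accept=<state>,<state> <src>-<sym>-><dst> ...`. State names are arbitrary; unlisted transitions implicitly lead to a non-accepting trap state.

start=S0 accept=S4 S0-0->S0 S0-1->S1 S1-0->S2 S1-1->S1 S2-0->S0 S2-1->S3 S3-0->S2 S3-1->S4 S4-0->S4 S4-1->S4

States S0..S3 record the length of the longest prefix of `1011` that matches the current input suffix. Reaching S4 means `1011` has been seen, and we stay there forever. Accept from S4.
        0   1  
>  S0   S0  S1 
   S1   S2  S1 
   S2   S0  S3 
   S3   S2  S4 
 * S4   S4  S4 
(> = start, * = accepting)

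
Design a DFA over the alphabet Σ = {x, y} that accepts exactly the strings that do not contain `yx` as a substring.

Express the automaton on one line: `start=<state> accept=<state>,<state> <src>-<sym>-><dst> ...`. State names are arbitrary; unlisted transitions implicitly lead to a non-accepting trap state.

Track partial matches of the forbidden pattern `yx`. State q2 is a dead state reached once `yx` has occurred; every other state accepts. q0 means no part of `yx` is currently matched.
        x   y  
>* q0   q0  q1 
 * q1   q2  q1 
   q2   q2  q2 
(> = start, * = accepting)

start=q0 accept=q0,q1 q0-x->q0 q0-y->q1 q1-x->q2 q1-y->q1 q2-x->q2 q2-y->q2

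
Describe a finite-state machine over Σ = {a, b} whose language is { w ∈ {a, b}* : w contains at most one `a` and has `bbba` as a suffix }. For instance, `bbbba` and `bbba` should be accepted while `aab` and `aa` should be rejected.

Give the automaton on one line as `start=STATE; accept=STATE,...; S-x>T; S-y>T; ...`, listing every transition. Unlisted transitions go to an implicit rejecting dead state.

start=s0; accept=s11; s0-a>s1; s0-b>s2; s1-a>s3; s1-b>s4; s2-a>s1; s2-b>s5; s3-a>s3; s3-b>s6; s4-a>s3; s4-b>s7; s5-a>s1; s5-b>s8; s6-a>s3; s6-b>s9; s7-a>s3; s7-b>s10; s8-a>s11; s8-b>s8; s9-a>s3; s9-b>s12; s10-a>s13; s10-b>s10; s11-a>s3; s11-b>s4; s12-a>s13; s12-b>s12; s13-a>s3; s13-b>s6

Handle the two conditions separately and then intersect. The first has 3 states tracking the count of `a`s, saturating at 2; the second has 5 states tracking how much of the suffix `bbba` has currently been matched. A product state is a pair (one from each), accepting exactly when both do.
A 14-state machine:
          a    b  
>  s0     s1   s2 
   s1     s3   s4 
   s2     s1   s5 
   s3     s3   s6 
   s4     s3   s7 
   s5     s1   s8 
   s6     s3   s9 
   s7     s3  s10 
   s8    s11   s8 
   s9     s3  s12 
   s10   s13  s10 
 * s11    s3   s4 
   s12   s13  s12 
   s13    s3   s6 
(> = start, * = accepting)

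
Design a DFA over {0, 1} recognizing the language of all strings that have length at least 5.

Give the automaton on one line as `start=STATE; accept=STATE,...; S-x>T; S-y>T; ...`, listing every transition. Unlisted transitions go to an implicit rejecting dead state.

start=q0; accept=q5,q6; q0-0>q1; q0-1>q1; q1-0>q2; q1-1>q2; q2-0>q3; q2-1>q3; q3-0>q4; q3-1>q4; q4-0>q5; q4-1>q5; q5-0>q6; q5-1>q6; q6-0>q6; q6-1>q6

We only need to distinguish lengths 0, 1, …, 5, and '>5'. Chain q0 → q1 → q2 → q3 → q4 → q5 → q6 on every symbol, with q6 looping. Accepting states: {q5, q6}.
With 7 states:
        0   1  
>  q0   q1  q1 
   q1   q2  q2 
   q2   q3  q3 
   q3   q4  q4 
   q4   q5  q5 
 * q5   q6  q6 
 * q6   q6  q6 
(> = start, * = accepting)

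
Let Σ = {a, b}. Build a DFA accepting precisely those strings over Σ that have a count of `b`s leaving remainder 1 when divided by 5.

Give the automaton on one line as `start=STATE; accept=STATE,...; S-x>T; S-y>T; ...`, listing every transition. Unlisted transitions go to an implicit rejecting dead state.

start=q0; accept=q1; q0-a>q0; q0-b>q1; q1-a>q1; q1-b>q2; q2-a>q2; q2-b>q3; q3-a>q3; q3-b>q4; q4-a>q4; q4-b>q0

The only thing that matters is how many `b`s have appeared, reduced mod 5. Use one state per residue: q0 for 0, …, q4 for 4. Reading `b` moves to the next residue; anything else stays put. q1 is accepting.
A 5-state machine:
        a   b  
>  q0   q0  q1 
 * q1   q1  q2 
   q2   q2  q3 
   q3   q3  q4 
   q4   q4  q0 
(> = start, * = accepting)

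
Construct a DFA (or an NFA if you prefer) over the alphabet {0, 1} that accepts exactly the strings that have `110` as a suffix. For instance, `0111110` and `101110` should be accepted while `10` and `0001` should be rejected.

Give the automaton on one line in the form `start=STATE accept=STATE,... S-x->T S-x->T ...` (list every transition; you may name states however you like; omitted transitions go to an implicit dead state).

start=S0 accept=S3 S0-0->S0 S0-1->S1 S1-0->S0 S1-1->S2 S2-0->S3 S2-1->S2 S3-0->S0 S3-1->S1

Remember how much of `110` the current input suffix matches. State S0 means no match yet; S1 means the last symbol is `1`; S2 means the last 2 symbols are `11`; S3 means the last 3 symbols are `110`. Only S3 accepts. On a mismatch, fall back to the longest proper suffix that is still a prefix of `110`.
4 states suffice.
        0   1  
>  S0   S0  S1 
   S1   S0  S2 
   S2   S3  S2 
 * S3   S0  S1 
(> = start, * = accepting)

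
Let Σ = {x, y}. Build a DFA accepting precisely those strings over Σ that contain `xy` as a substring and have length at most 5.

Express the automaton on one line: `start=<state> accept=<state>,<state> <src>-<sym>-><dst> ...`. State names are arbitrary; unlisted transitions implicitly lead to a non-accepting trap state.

Build one automaton per condition and run them in lockstep. The first has 3 states tracking whether and how much of `xy` has been seen; the second has 7 states tracking the input length, saturating at 6. A product state is a pair (one from each), accepting exactly when both do. Equivalent product states are then merged.
13 states suffice.
          x    y  
>  q0     q1   q2 
   q1     q3   q4 
   q2     q3   q5 
   q3     q6   q7 
 * q4     q7   q7 
   q5     q6   q8 
   q6     q9  q10 
 * q7    q10  q10 
   q8     q9  q11 
   q9    q11  q12 
 * q10   q12  q12 
   q11   q11  q11 
 * q12   q11  q11 
(> = start, * = accepting)

start=q0 accept=q4,q7,q10,q12 q0-x->q1 q0-y->q2 q1-x->q3 q1-y->q4 q2-x->q3 q2-y->q5 q3-x->q6 q3-y->q7 q4-x->q7 q4-y->q7 q5-x->q6 q5-y->q8 q6-x->q9 q6-y->q10 q7-x->q10 q7-y->q10 q8-x->q9 q8-y->q11 q9-x->q11 q9-y->q12 q10-x->q12 q10-y->q12 q11-x->q11 q11-y->q11 q12-x->q11 q12-y->q11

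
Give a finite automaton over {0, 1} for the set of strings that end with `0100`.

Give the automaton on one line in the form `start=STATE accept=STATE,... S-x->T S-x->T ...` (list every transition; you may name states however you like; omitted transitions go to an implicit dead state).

Let each state record the length of the longest suffix of the input read so far that is also a prefix of `0100`. s1 means the last symbol is `0`; s2 means the last 2 symbols are `01`; s3 means the last 3 symbols are `010`; s4 means the last 4 symbols are `0100`. Accept only at s4, where the string currently ends in `0100`.
A 5-state machine:
        0   1  
>  s0   s1  s0 
   s1   s1  s2 
   s2   s3  s0 
   s3   s4  s2 
 * s4   s1  s2 
(> = start, * = accepting)

start=s0 accept=s4 s0-0->s1 s0-1->s0 s1-0->s1 s1-1->s2 s2-0->s3 s2-1->s0 s3-0->s4 s3-1->s2 s4-0->s1 s4-1->s2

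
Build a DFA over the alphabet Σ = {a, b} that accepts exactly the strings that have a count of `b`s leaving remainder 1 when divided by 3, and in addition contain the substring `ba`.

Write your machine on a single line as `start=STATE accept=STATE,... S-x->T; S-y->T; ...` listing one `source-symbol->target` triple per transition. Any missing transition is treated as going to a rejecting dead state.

start=q0; accept=q2; q0-a->q0; q0-b->q1; q1-a->q2; q1-b->q3; q2-a->q2; q2-b->q4; q3-a->q4; q3-b->q5; q4-a->q4; q4-b->q6; q5-a->q6; q5-b->q1; q6-a->q6; q6-b->q2

Build one automaton per condition and run them in lockstep. The first has 3 states tracking the count of `b`s modulo 3; the second has 3 states tracking whether and how much of `ba` has been seen. A product state is a pair (one from each), accepting exactly when both do.
With 7 states:
        a   b  
>  q0   q0  q1 
   q1   q2  q3 
 * q2   q2  q4 
   q3   q4  q5 
   q4   q4  q6 
   q5   q6  q1 
   q6   q6  q2 
(> = start, * = accepting)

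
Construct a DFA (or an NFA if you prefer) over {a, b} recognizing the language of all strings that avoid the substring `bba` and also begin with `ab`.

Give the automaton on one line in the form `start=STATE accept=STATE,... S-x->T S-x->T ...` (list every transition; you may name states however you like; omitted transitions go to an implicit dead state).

start=s0 accept=s4,s6,s7 s0-a->s1 s0-b->s2 s1-a->s3 s1-b->s4 s2-a->s3 s2-b->s5 s3-a->s3 s3-b->s2 s4-a->s6 s4-b->s7 s5-a->s8 s5-b->s5 s6-a->s6 s6-b->s4 s7-a->s9 s7-b->s7 s8-a->s8 s8-b->s8 s9-a->s9 s9-b->s9

Run two small machines in parallel and take their product. The first has 4 states tracking partial matches of the forbidden pattern `bba`; the second has 4 states tracking whether the input so far still matches the prefix `ab`. A product state is a pair (one from each), accepting exactly when both do.
With 10 states:
        a   b  
>  s0   s1  s2 
   s1   s3  s4 
   s2   s3  s5 
   s3   s3  s2 
 * s4   s6  s7 
   s5   s8  s5 
 * s6   s6  s4 
 * s7   s9  s7 
   s8   s8  s8 
   s9   s9  s9 
(> = start, * = accepting)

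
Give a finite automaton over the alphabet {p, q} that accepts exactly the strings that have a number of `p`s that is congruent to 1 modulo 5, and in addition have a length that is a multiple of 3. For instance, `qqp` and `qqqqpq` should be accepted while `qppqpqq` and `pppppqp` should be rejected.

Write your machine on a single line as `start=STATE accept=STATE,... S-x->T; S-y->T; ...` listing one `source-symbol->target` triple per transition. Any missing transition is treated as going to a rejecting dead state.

Handle the two conditions separately and then intersect. One (5 states) tracks the count of `p`s modulo 5; the other (3 states) tracks the input length modulo 3. Each combined state is a pair, one component from each; accept when both components accept.
          p    q  
>  s0     s1   s2 
   s1     s3   s4 
   s2     s4   s5 
   s3     s6   s7 
   s4     s7   s8 
   s5     s8   s0 
   s6     s9  s10 
   s7    s10  s11 
 * s8    s11   s1 
   s9     s5  s12 
   s10   s12  s13 
   s11   s13   s3 
   s12    s0  s14 
   s13   s14   s6 
   s14    s2   s9 
(> = start, * = accepting)

start=s0; accept=s8; s0-p->s1; s0-q->s2; s1-p->s3; s1-q->s4; s2-p->s4; s2-q->s5; s3-p->s6; s3-q->s7; s4-p->s7; s4-q->s8; s5-p->s8; s5-q->s0; s6-p->s9; s6-q->s10; s7-p->s10; s7-q->s11; s8-p->s11; s8-q->s1; s9-p->s5; s9-q->s12; s10-p->s12; s10-q->s13; s11-p->s13; s11-q->s3; s12-p->s0; s12-q->s14; s13-p->s14; s13-q->s6; s14-p->s2; s14-q->s9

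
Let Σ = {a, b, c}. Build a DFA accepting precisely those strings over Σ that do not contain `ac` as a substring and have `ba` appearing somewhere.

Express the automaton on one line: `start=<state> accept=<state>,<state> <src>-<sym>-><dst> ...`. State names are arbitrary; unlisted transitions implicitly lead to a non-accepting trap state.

start=S0 accept=S4,S6 S0-a->S1 S0-b->S2 S0-c->S0 S1-a->S1 S1-b->S2 S1-c->S3 S2-a->S4 S2-b->S2 S2-c->S0 S3-a->S3 S3-b->S5 S3-c->S3 S4-a->S4 S4-b->S6 S4-c->S7 S5-a->S7 S5-b->S5 S5-c->S3 S6-a->S4 S6-b->S6 S6-c->S6 S7-a->S7 S7-b->S7 S7-c->S7

Build one automaton per condition and run them in lockstep. The first has 3 states tracking partial matches of the forbidden pattern `ac`; the second has 3 states tracking whether and how much of `ba` has been seen. A product state is a pair (one from each), accepting exactly when both do.
An 8-state machine:
        a   b   c  
>  S0   S1  S2  S0 
   S1   S1  S2  S3 
   S2   S4  S2  S0 
   S3   S3  S5  S3 
 * S4   S4  S6  S7 
   S5   S7  S5  S3 
 * S6   S4  S6  S6 
   S7   S7  S7  S7 
(> = start, * = accepting)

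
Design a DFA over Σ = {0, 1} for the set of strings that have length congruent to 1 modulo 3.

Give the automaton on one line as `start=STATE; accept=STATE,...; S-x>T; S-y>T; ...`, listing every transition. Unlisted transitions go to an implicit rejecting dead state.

Only the length mod 3 matters, so use a 3-cycle: from any state, every input symbol moves to the next state, wrapping S2 back to S0. Mark S1 accepting.
With 3 states:
        0   1  
>  S0   S1  S1 
 * S1   S2  S2 
   S2   S0  S0 
(> = start, * = accepting)

start=S0; accept=S1; S0-0>S1; S0-1>S1; S1-0>S2; S1-1>S2; S2-0>S0; S2-1>S0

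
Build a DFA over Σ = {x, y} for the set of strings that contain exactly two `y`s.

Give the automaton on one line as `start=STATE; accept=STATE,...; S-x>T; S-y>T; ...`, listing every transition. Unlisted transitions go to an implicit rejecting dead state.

Count `y`s, saturating at 3: states q0 through q2 mean 0 through 2 `y`s seen; q3 means more than 2. Each `y` increments (capped at q3); other symbols loop. Accept from {q2}.
        x   y  
>  q0   q0  q1 
   q1   q1  q2 
 * q2   q2  q3 
   q3   q3  q3 
(> = start, * = accepting)

start=q0; accept=q2; q0-x>q0; q0-y>q1; q1-x>q1; q1-y>q2; q2-x>q2; q2-y>q3; q3-x>q3; q3-y>q3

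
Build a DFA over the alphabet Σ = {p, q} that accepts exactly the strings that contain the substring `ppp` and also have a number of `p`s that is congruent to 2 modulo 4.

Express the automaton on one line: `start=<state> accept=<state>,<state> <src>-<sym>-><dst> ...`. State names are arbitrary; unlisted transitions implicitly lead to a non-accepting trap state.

start=A accept=N A-p->B A-q->A B-p->C B-q->D C-p->E C-q->F D-p->G D-q->D E-p->H E-q->E F-p->I F-q->F G-p->J G-q->F H-p->K H-q->H I-p->L I-q->M J-p->H J-q->M K-p->N K-q->K L-p->K L-q->A M-p->O M-q->M N-p->E N-q->N O-p->P O-q->A P-p->N P-q->D

Build one automaton per condition and run them in lockstep. The first has 4 states tracking whether and how much of `ppp` has been seen; the second has 4 states tracking the count of `p`s modulo 4. A product state is a pair (one from each), accepting exactly when both do.
With 16 states:
       p  q 
>  A   B  A 
   B   C  D 
   C   E  F 
   D   G  D 
   E   H  E 
   F   I  F 
   G   J  F 
   H   K  H 
   I   L  M 
   J   H  M 
   K   N  K 
   L   K  A 
   M   O  M 
 * N   E  N 
   O   P  A 
   P   N  D 
(> = start, * = accepting)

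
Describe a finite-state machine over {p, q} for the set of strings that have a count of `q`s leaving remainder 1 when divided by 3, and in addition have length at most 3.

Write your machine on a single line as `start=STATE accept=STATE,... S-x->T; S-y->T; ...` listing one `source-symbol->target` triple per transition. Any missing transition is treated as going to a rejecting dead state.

start=A; accept=C,E,G; A-p->B; A-q->C; B-p->D; B-q->E; C-p->E; C-q->F; D-p->F; D-q->G; E-p->G; E-q->F; F-p->F; F-q->F; G-p->F; G-q->F

Build one automaton per condition and run them in lockstep. One (3 states) tracks the count of `q`s modulo 3; the other (5 states) tracks the input length, saturating at 4. Each combined state is a pair, one component from each; accept when both components accept. After merging equivalent states the machine shrinks.
With 7 states:
       p  q 
>  A   B  C 
   B   D  E 
 * C   E  F 
   D   F  G 
 * E   G  F 
   F   F  F 
 * G   F  F 
(> = start, * = accepting)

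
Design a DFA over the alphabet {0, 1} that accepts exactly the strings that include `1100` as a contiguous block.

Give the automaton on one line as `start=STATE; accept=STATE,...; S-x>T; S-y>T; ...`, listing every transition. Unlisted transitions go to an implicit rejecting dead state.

start=q0; accept=q4; q0-0>q0; q0-1>q1; q1-0>q0; q1-1>q2; q2-0>q3; q2-1>q2; q3-0>q4; q3-1>q1; q4-0>q4; q4-1>q4

Track how much of `1100` has been matched so far: state q0 is no progress, q4 is the absorbing accept state reached once `1100` has occurred. Intermediate states record partial matches; on a mismatch, fall back to the longest reusable overlap.
5 states suffice.
        0   1  
>  q0   q0  q1 
   q1   q0  q2 
   q2   q3  q2 
   q3   q4  q1 
 * q4   q4  q4 
(> = start, * = accepting)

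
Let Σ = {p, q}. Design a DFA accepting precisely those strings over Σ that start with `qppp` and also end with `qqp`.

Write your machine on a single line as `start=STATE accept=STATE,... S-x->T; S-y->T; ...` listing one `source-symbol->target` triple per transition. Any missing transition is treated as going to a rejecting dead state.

start=S0; accept=S8; S0-p->S1; S0-q->S2; S1-p->S1; S1-q->S1; S2-p->S3; S2-q->S1; S3-p->S4; S3-q->S1; S4-p->S5; S4-q->S1; S5-p->S5; S5-q->S6; S6-p->S5; S6-q->S7; S7-p->S8; S7-q->S7; S8-p->S5; S8-q->S6

Handle the two conditions separately and then intersect. One (6 states) tracks whether the input so far still matches the prefix `qppp`; the other (4 states) tracks how much of the suffix `qqp` has currently been matched. Each combined state is a pair, one component from each; accept when both components accept. Minimizing collapses redundant product states.
A 9-state machine:
        p   q  
>  S0   S1  S2 
   S1   S1  S1 
   S2   S3  S1 
   S3   S4  S1 
   S4   S5  S1 
   S5   S5  S6 
   S6   S5  S7 
   S7   S8  S7 
 * S8   S5  S6 
(> = start, * = accepting)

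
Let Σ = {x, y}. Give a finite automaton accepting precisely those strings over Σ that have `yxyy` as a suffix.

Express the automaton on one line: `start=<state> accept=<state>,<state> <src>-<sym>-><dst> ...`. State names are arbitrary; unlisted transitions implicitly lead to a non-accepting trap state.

start=q0 accept=q4 q0-x->q0 q0-y->q1 q1-x->q2 q1-y->q1 q2-x->q0 q2-y->q3 q3-x->q2 q3-y->q4 q4-x->q2 q4-y->q1

Let each state record the length of the longest suffix of the input read so far that is also a prefix of `yxyy`. q1 means the last symbol is `y`; q2 means the last 2 symbols are `yx`; q3 means the last 3 symbols are `yxy`; q4 means the last 4 symbols are `yxyy`. Accept only at q4, where the string currently ends in `yxyy`.
5 states suffice.
        x   y  
>  q0   q0  q1 
   q1   q2  q1 
   q2   q0  q3 
   q3   q2  q4 
 * q4   q2  q1 
(> = start, * = accepting)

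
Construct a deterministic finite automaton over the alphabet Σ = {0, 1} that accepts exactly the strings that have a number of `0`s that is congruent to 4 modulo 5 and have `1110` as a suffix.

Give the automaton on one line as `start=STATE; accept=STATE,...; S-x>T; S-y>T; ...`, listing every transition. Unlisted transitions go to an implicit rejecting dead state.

start=s0; accept=s8; s0-0>s1; s0-1>s0; s1-0>s2; s1-1>s1; s2-0>s3; s2-1>s2; s3-0>s4; s3-1>s5; s4-0>s0; s4-1>s4; s5-0>s4; s5-1>s6; s6-0>s4; s6-1>s7; s7-0>s8; s7-1>s7; s8-0>s0; s8-1>s4

Build one automaton per condition and run them in lockstep. The first has 5 states tracking the count of `0`s modulo 5; the second has 5 states tracking how much of the suffix `1110` has currently been matched. A product state is a pair (one from each), accepting exactly when both do. Equivalent product states are then merged.
A 9-state machine:
        0   1  
>  s0   s1  s0 
   s1   s2  s1 
   s2   s3  s2 
   s3   s4  s5 
   s4   s0  s4 
   s5   s4  s6 
   s6   s4  s7 
   s7   s8  s7 
 * s8   s0  s4 
(> = start, * = accepting)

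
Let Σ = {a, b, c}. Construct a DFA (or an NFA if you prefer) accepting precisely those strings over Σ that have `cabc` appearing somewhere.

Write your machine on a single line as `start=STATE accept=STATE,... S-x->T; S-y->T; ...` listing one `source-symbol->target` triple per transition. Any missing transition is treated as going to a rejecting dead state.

start=S0; accept=S4; S0-a->S0; S0-b->S0; S0-c->S1; S1-a->S2; S1-b->S0; S1-c->S1; S2-a->S0; S2-b->S3; S2-c->S1; S3-a->S0; S3-b->S0; S3-c->S4; S4-a->S4; S4-b->S4; S4-c->S4

States S0..S3 record the length of the longest prefix of `cabc` that matches the current input suffix. Reaching S4 means `cabc` has been seen, and we stay there forever. Accept from S4.
5 states suffice.
        a   b   c  
>  S0   S0  S0  S1 
   S1   S2  S0  S1 
   S2   S0  S3  S1 
   S3   S0  S0  S4 
 * S4   S4  S4  S4 
(> = start, * = accepting)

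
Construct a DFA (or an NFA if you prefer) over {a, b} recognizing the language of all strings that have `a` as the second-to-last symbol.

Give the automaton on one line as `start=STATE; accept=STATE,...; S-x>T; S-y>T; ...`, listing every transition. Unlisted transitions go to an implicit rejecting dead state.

start=q0; accept=q3,q4; q0-a>q1; q0-b>q2; q1-a>q3; q1-b>q4; q2-a>q5; q2-b>q6; q3-a>q3; q3-b>q4; q4-a>q5; q4-b>q6; q5-a>q3; q5-b>q4; q6-a>q5; q6-b>q6

A DFA must remember the last 2 symbols (since which symbol is second-to-last isn't known until the input ends). Use one state per possible window of the last ≤2 symbols; accept from those whose window starts with `a`.
With 7 states:
        a   b  
>  q0   q1  q2 
   q1   q3  q4 
   q2   q5  q6 
 * q3   q3  q4 
 * q4   q5  q6 
   q5   q3  q4 
   q6   q5  q6 
(> = start, * = accepting)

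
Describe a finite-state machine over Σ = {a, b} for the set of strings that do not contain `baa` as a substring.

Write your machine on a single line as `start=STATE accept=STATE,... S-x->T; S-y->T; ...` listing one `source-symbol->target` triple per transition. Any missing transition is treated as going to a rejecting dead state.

This is the complement of 'contains `baa`'. Use the same substring-matching states — S0 through S3 holding how much of `baa` has just been matched — but flip the accepting set: everything except the trap S3 accepts.
4 states suffice.
        a   b  
>* S0   S0  S1 
 * S1   S2  S1 
 * S2   S3  S1 
   S3   S3  S3 
(> = start, * = accepting)

start=S0; accept=S0,S1,S2; S0-a->S0; S0-b->S1; S1-a->S2; S1-b->S1; S2-a->S3; S2-b->S1; S3-a->S3; S3-b->S3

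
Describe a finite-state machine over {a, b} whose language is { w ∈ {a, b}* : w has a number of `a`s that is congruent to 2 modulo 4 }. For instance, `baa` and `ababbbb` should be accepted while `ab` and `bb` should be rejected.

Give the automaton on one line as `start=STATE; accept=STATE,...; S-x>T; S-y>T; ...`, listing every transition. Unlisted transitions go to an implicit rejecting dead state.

start=s0; accept=s2; s0-a>s1; s0-b>s0; s1-a>s2; s1-b>s1; s2-a>s3; s2-b>s2; s3-a>s0; s3-b>s3

The only thing that matters is how many `a`s have appeared, reduced mod 4. Use one state per residue: s0 for 0, …, s3 for 3. Reading `a` moves to the next residue; anything else stays put. s2 is accepting.
        a   b  
>  s0   s1  s0 
   s1   s2  s1 
 * s2   s3  s2 
   s3   s0  s3 
(> = start, * = accepting)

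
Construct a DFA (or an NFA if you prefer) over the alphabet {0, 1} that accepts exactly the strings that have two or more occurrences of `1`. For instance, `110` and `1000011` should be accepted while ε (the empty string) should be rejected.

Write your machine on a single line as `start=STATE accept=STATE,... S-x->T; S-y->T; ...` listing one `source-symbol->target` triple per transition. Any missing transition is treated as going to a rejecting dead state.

start=A; accept=C,D; A-0->A; A-1->B; B-0->B; B-1->C; C-0->C; C-1->D; D-0->D; D-1->D

Count `1`s, saturating at 3: states A through C mean 0 through 2 `1`s seen; D means more than 2. Each `1` increments (capped at D); other symbols loop. Accept from {C, D}.
       0  1 
>  A   A  B 
   B   B  C 
 * C   C  D 
 * D   D  D 
(> = start, * = accepting)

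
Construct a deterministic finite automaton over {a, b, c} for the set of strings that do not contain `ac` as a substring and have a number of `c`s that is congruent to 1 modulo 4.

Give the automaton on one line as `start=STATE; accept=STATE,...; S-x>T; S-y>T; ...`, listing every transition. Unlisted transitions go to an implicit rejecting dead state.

start=q0; accept=q2,q4; q0-a>q1; q0-b>q0; q0-c>q2; q1-a>q1; q1-b>q0; q1-c>q3; q2-a>q4; q2-b>q2; q2-c>q5; q3-a>q3; q3-b>q3; q3-c>q6; q4-a>q4; q4-b>q2; q4-c>q6; q5-a>q7; q5-b>q5; q5-c>q8; q6-a>q6; q6-b>q6; q6-c>q9; q7-a>q7; q7-b>q5; q7-c>q9; q8-a>q10; q8-b>q8; q8-c>q0; q9-a>q9; q9-b>q9; q9-c>q11; q10-a>q10; q10-b>q8; q10-c>q11; q11-a>q11; q11-b>q11; q11-c>q3

Build one automaton per condition and run them in lockstep. One (3 states) tracks partial matches of the forbidden pattern `ac`; the other (4 states) tracks the count of `c`s modulo 4. Each combined state is a pair, one component from each; accept when both components accept.
A 12-state machine:
          a    b    c  
>  q0     q1   q0   q2 
   q1     q1   q0   q3 
 * q2     q4   q2   q5 
   q3     q3   q3   q6 
 * q4     q4   q2   q6 
   q5     q7   q5   q8 
   q6     q6   q6   q9 
   q7     q7   q5   q9 
   q8    q10   q8   q0 
   q9     q9   q9  q11 
   q10   q10   q8  q11 
   q11   q11  q11   q3 
(> = start, * = accepting)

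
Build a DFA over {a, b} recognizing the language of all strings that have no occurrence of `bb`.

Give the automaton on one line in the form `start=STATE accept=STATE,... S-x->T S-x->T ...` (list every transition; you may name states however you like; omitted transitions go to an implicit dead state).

start=S0 accept=S0,S1 S0-a->S0 S0-b->S1 S1-a->S0 S1-b->S2 S2-a->S2 S2-b->S2

Track partial matches of the forbidden pattern `bb`. State S2 is a dead state reached once `bb` has occurred; every other state accepts. S0 means no part of `bb` is currently matched.
A 3-state machine:
        a   b  
>* S0   S0  S1 
 * S1   S0  S2 
   S2   S2  S2 
(> = start, * = accepting)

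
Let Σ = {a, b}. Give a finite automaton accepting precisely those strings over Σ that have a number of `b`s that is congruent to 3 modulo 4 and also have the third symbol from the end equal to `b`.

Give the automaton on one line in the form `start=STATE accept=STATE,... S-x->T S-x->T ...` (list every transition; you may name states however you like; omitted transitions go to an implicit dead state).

start=q0 accept=q6,q9,q10,q13 q0-a->q0 q0-b->q1 q1-a->q2 q1-b->q3 q2-a->q2 q2-b->q4 q3-a->q5 q3-b->q6 q4-a->q5 q4-b->q7 q5-a->q8 q5-b->q9 q6-a->q10 q6-b->q0 q7-a->q10 q7-b->q0 q8-a->q8 q8-b->q11 q9-a->q12 q9-b->q0 q10-a->q13 q10-b->q0 q11-a->q12 q11-b->q0 q12-a->q13 q12-b->q0 q13-a->q14 q13-b->q0 q14-a->q14 q14-b->q0

Build one automaton per condition and run them in lockstep. One (4 states) tracks the count of `b`s modulo 4; the other (15 states) tracks the last 3 symbols read. Each combined state is a pair, one component from each; accept when both components accept. Minimizing collapses redundant product states.
          a    b  
>  q0     q0   q1 
   q1     q2   q3 
   q2     q2   q4 
   q3     q5   q6 
   q4     q5   q7 
   q5     q8   q9 
 * q6    q10   q0 
   q7    q10   q0 
   q8     q8  q11 
 * q9    q12   q0 
 * q10   q13   q0 
   q11   q12   q0 
   q12   q13   q0 
 * q13   q14   q0 
   q14   q14   q0 
(> = start, * = accepting)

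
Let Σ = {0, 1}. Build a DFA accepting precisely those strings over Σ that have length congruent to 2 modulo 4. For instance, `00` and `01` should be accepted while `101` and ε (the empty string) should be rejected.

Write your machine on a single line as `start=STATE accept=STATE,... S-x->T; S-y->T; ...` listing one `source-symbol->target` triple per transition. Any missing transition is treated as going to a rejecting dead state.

start=q0; accept=q2; q0-0->q1; q0-1->q1; q1-0->q2; q1-1->q2; q2-0->q3; q2-1->q3; q3-0->q0; q3-1->q0

Count input length modulo 4: every symbol advances one step around the cycle q0 → q1 → q2 → q3 → q0. Accept at q2.
With 4 states:
        0   1  
>  q0   q1  q1 
   q1   q2  q2 
 * q2   q3  q3 
   q3   q0  q0 
(> = start, * = accepting)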